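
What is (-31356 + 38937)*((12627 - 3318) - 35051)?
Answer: -195150102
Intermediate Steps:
(-31356 + 38937)*((12627 - 3318) - 35051) = 7581*(9309 - 35051) = 7581*(-25742) = -195150102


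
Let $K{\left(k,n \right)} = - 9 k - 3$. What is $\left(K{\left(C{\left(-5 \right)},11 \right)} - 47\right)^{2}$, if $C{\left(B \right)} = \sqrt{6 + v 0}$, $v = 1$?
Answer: $2986 + 900 \sqrt{6} \approx 5190.5$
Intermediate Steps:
$C{\left(B \right)} = \sqrt{6}$ ($C{\left(B \right)} = \sqrt{6 + 1 \cdot 0} = \sqrt{6 + 0} = \sqrt{6}$)
$K{\left(k,n \right)} = -3 - 9 k$
$\left(K{\left(C{\left(-5 \right)},11 \right)} - 47\right)^{2} = \left(\left(-3 - 9 \sqrt{6}\right) - 47\right)^{2} = \left(-50 - 9 \sqrt{6}\right)^{2}$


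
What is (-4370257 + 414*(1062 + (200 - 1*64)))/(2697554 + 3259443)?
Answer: -3874285/5956997 ≈ -0.65038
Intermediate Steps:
(-4370257 + 414*(1062 + (200 - 1*64)))/(2697554 + 3259443) = (-4370257 + 414*(1062 + (200 - 64)))/5956997 = (-4370257 + 414*(1062 + 136))*(1/5956997) = (-4370257 + 414*1198)*(1/5956997) = (-4370257 + 495972)*(1/5956997) = -3874285*1/5956997 = -3874285/5956997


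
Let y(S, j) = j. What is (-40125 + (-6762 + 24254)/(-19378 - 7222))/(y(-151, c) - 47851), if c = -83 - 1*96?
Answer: 266835623/319399500 ≈ 0.83543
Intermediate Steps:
c = -179 (c = -83 - 96 = -179)
(-40125 + (-6762 + 24254)/(-19378 - 7222))/(y(-151, c) - 47851) = (-40125 + (-6762 + 24254)/(-19378 - 7222))/(-179 - 47851) = (-40125 + 17492/(-26600))/(-48030) = (-40125 + 17492*(-1/26600))*(-1/48030) = (-40125 - 4373/6650)*(-1/48030) = -266835623/6650*(-1/48030) = 266835623/319399500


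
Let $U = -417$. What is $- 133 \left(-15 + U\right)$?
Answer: $57456$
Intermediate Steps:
$- 133 \left(-15 + U\right) = - 133 \left(-15 - 417\right) = \left(-133\right) \left(-432\right) = 57456$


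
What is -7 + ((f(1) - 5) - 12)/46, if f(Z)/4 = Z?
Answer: -335/46 ≈ -7.2826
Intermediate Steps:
f(Z) = 4*Z
-7 + ((f(1) - 5) - 12)/46 = -7 + ((4*1 - 5) - 12)/46 = -7 + ((4 - 5) - 12)/46 = -7 + (-1 - 12)/46 = -7 + (1/46)*(-13) = -7 - 13/46 = -335/46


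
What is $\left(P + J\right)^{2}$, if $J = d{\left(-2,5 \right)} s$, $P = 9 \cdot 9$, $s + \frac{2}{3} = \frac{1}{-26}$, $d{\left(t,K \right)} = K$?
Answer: $\frac{36517849}{6084} \approx 6002.3$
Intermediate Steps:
$s = - \frac{55}{78}$ ($s = - \frac{2}{3} + \frac{1}{-26} = - \frac{2}{3} - \frac{1}{26} = - \frac{55}{78} \approx -0.70513$)
$P = 81$
$J = - \frac{275}{78}$ ($J = 5 \left(- \frac{55}{78}\right) = - \frac{275}{78} \approx -3.5256$)
$\left(P + J\right)^{2} = \left(81 - \frac{275}{78}\right)^{2} = \left(\frac{6043}{78}\right)^{2} = \frac{36517849}{6084}$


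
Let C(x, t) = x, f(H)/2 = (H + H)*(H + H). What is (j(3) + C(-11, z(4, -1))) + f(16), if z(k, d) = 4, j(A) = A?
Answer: 2040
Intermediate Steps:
f(H) = 8*H² (f(H) = 2*((H + H)*(H + H)) = 2*((2*H)*(2*H)) = 2*(4*H²) = 8*H²)
(j(3) + C(-11, z(4, -1))) + f(16) = (3 - 11) + 8*16² = -8 + 8*256 = -8 + 2048 = 2040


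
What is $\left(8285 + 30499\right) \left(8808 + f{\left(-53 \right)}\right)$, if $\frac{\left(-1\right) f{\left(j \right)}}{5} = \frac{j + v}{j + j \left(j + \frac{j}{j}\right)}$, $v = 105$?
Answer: $\frac{307786772992}{901} \approx 3.4161 \cdot 10^{8}$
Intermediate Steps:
$f{\left(j \right)} = - \frac{5 \left(105 + j\right)}{j + j \left(1 + j\right)}$ ($f{\left(j \right)} = - 5 \frac{j + 105}{j + j \left(j + \frac{j}{j}\right)} = - 5 \frac{105 + j}{j + j \left(j + 1\right)} = - 5 \frac{105 + j}{j + j \left(1 + j\right)} = - \frac{5 \left(105 + j\right)}{j + j \left(1 + j\right)}$)
$\left(8285 + 30499\right) \left(8808 + f{\left(-53 \right)}\right) = \left(8285 + 30499\right) \left(8808 + \frac{5 \left(-105 - -53\right)}{\left(-53\right) \left(2 - 53\right)}\right) = 38784 \left(8808 + 5 \left(- \frac{1}{53}\right) \frac{1}{-51} \left(-105 + 53\right)\right) = 38784 \left(8808 + 5 \left(- \frac{1}{53}\right) \left(- \frac{1}{51}\right) \left(-52\right)\right) = 38784 \left(8808 - \frac{260}{2703}\right) = 38784 \cdot \frac{23807764}{2703} = \frac{307786772992}{901}$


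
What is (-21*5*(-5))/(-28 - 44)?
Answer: -175/24 ≈ -7.2917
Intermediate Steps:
(-21*5*(-5))/(-28 - 44) = -(-525)/(-72) = -21*(-25)*(-1/72) = 525*(-1/72) = -175/24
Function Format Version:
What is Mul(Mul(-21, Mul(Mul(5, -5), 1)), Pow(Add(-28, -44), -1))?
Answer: Rational(-175, 24) ≈ -7.2917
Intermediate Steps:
Mul(Mul(-21, Mul(Mul(5, -5), 1)), Pow(Add(-28, -44), -1)) = Mul(Mul(-21, Mul(-25, 1)), Pow(-72, -1)) = Mul(Mul(-21, -25), Rational(-1, 72)) = Mul(525, Rational(-1, 72)) = Rational(-175, 24)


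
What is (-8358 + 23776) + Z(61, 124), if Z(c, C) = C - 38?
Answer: 15504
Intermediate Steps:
Z(c, C) = -38 + C
(-8358 + 23776) + Z(61, 124) = (-8358 + 23776) + (-38 + 124) = 15418 + 86 = 15504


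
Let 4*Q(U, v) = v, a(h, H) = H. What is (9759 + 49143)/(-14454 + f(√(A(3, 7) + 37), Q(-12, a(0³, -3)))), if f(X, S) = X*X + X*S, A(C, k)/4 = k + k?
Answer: -1503807328/366645811 + 78536*√93/366645811 ≈ -4.0995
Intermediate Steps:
A(C, k) = 8*k (A(C, k) = 4*(k + k) = 4*(2*k) = 8*k)
Q(U, v) = v/4
f(X, S) = X² + S*X
(9759 + 49143)/(-14454 + f(√(A(3, 7) + 37), Q(-12, a(0³, -3)))) = (9759 + 49143)/(-14454 + √(8*7 + 37)*((¼)*(-3) + √(8*7 + 37))) = 58902/(-14454 + √(56 + 37)*(-¾ + √(56 + 37))) = 58902/(-14454 + √93*(-¾ + √93))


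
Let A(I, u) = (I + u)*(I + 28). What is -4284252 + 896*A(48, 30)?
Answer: 1027236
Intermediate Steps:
A(I, u) = (28 + I)*(I + u) (A(I, u) = (I + u)*(28 + I) = (28 + I)*(I + u))
-4284252 + 896*A(48, 30) = -4284252 + 896*(48² + 28*48 + 28*30 + 48*30) = -4284252 + 896*(2304 + 1344 + 840 + 1440) = -4284252 + 896*5928 = -4284252 + 5311488 = 1027236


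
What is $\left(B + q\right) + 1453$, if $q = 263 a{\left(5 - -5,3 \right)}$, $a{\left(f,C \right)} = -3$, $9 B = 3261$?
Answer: $\frac{3079}{3} \approx 1026.3$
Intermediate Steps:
$B = \frac{1087}{3}$ ($B = \frac{1}{9} \cdot 3261 = \frac{1087}{3} \approx 362.33$)
$q = -789$ ($q = 263 \left(-3\right) = -789$)
$\left(B + q\right) + 1453 = \left(\frac{1087}{3} - 789\right) + 1453 = - \frac{1280}{3} + 1453 = \frac{3079}{3}$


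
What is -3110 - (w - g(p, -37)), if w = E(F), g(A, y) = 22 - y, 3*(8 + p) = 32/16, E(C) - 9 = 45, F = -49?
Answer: -3105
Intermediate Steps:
E(C) = 54 (E(C) = 9 + 45 = 54)
p = -22/3 (p = -8 + (32/16)/3 = -8 + (32*(1/16))/3 = -8 + (⅓)*2 = -8 + ⅔ = -22/3 ≈ -7.3333)
w = 54
-3110 - (w - g(p, -37)) = -3110 - (54 - (22 - 1*(-37))) = -3110 - (54 - (22 + 37)) = -3110 - (54 - 1*59) = -3110 - (54 - 59) = -3110 - 1*(-5) = -3110 + 5 = -3105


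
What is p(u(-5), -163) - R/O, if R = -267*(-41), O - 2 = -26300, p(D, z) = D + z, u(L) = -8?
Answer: -1495337/8766 ≈ -170.58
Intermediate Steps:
O = -26298 (O = 2 - 26300 = -26298)
R = 10947
p(u(-5), -163) - R/O = (-8 - 163) - 10947/(-26298) = -171 - 10947*(-1)/26298 = -171 - 1*(-3649/8766) = -171 + 3649/8766 = -1495337/8766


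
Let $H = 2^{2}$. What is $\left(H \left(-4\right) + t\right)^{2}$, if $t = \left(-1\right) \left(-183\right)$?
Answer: $27889$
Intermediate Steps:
$H = 4$
$t = 183$
$\left(H \left(-4\right) + t\right)^{2} = \left(4 \left(-4\right) + 183\right)^{2} = \left(-16 + 183\right)^{2} = 167^{2} = 27889$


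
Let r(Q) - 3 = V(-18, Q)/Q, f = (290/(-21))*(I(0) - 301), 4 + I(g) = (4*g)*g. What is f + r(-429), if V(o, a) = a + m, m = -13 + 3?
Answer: 4220144/1001 ≈ 4215.9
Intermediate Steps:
m = -10
I(g) = -4 + 4*g² (I(g) = -4 + (4*g)*g = -4 + 4*g²)
V(o, a) = -10 + a (V(o, a) = a - 10 = -10 + a)
f = 88450/21 (f = (290/(-21))*((-4 + 4*0²) - 301) = (290*(-1/21))*((-4 + 4*0) - 301) = -290*((-4 + 0) - 301)/21 = -290*(-4 - 301)/21 = -290/21*(-305) = 88450/21 ≈ 4211.9)
r(Q) = 3 + (-10 + Q)/Q
f + r(-429) = 88450/21 + (4 - 10/(-429)) = 88450/21 + (4 - 10*(-1/429)) = 88450/21 + (4 + 10/429) = 88450/21 + 1726/429 = 4220144/1001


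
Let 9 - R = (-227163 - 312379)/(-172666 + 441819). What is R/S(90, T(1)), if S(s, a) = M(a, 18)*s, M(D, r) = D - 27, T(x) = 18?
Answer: -2961919/218013930 ≈ -0.013586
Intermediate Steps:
R = 2961919/269153 (R = 9 - (-227163 - 312379)/(-172666 + 441819) = 9 - (-539542)/269153 = 9 - 1*(-539542/269153) = 9 + 539542/269153 = 2961919/269153 ≈ 11.005)
M(D, r) = -27 + D
S(s, a) = s*(-27 + a) (S(s, a) = (-27 + a)*s = s*(-27 + a))
R/S(90, T(1)) = 2961919/(269153*((90*(-27 + 18)))) = 2961919/(269153*((90*(-9)))) = (2961919/269153)/(-810) = (2961919/269153)*(-1/810) = -2961919/218013930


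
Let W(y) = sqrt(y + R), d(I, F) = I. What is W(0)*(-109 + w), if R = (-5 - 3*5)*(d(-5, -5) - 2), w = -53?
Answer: -324*sqrt(35) ≈ -1916.8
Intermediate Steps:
R = 140 (R = (-5 - 3*5)*(-5 - 2) = (-5 - 15)*(-7) = -20*(-7) = 140)
W(y) = sqrt(140 + y) (W(y) = sqrt(y + 140) = sqrt(140 + y))
W(0)*(-109 + w) = sqrt(140 + 0)*(-109 - 53) = sqrt(140)*(-162) = (2*sqrt(35))*(-162) = -324*sqrt(35)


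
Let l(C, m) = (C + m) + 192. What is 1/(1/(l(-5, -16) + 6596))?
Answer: 6767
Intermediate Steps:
l(C, m) = 192 + C + m
1/(1/(l(-5, -16) + 6596)) = 1/(1/((192 - 5 - 16) + 6596)) = 1/(1/(171 + 6596)) = 1/(1/6767) = 6767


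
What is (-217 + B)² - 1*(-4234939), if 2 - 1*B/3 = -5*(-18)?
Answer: 4466300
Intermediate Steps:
B = -264 (B = 6 - (-15)*(-18) = 6 - 3*90 = 6 - 270 = -264)
(-217 + B)² - 1*(-4234939) = (-217 - 264)² - 1*(-4234939) = (-481)² + 4234939 = 231361 + 4234939 = 4466300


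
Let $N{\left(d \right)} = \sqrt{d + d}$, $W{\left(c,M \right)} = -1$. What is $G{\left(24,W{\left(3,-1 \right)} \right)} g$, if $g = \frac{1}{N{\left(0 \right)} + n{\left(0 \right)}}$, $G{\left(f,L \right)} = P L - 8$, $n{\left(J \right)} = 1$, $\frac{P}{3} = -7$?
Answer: $13$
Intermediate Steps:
$P = -21$ ($P = 3 \left(-7\right) = -21$)
$G{\left(f,L \right)} = -8 - 21 L$ ($G{\left(f,L \right)} = - 21 L - 8 = -8 - 21 L$)
$N{\left(d \right)} = \sqrt{2} \sqrt{d}$ ($N{\left(d \right)} = \sqrt{2 d} = \sqrt{2} \sqrt{d}$)
$g = 1$ ($g = \frac{1}{\sqrt{2} \sqrt{0} + 1} = \frac{1}{\sqrt{2} \cdot 0 + 1} = \frac{1}{0 + 1} = 1^{-1} = 1$)
$G{\left(24,W{\left(3,-1 \right)} \right)} g = \left(-8 - -21\right) 1 = \left(-8 + 21\right) 1 = 13 \cdot 1 = 13$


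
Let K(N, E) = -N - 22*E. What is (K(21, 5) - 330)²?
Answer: 212521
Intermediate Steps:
(K(21, 5) - 330)² = ((-1*21 - 22*5) - 330)² = ((-21 - 110) - 330)² = (-131 - 330)² = (-461)² = 212521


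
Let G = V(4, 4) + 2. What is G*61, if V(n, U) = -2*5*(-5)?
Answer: 3172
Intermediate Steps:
V(n, U) = 50 (V(n, U) = -10*(-5) = 50)
G = 52 (G = 50 + 2 = 52)
G*61 = 52*61 = 3172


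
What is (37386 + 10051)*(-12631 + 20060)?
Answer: 352409473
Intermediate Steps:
(37386 + 10051)*(-12631 + 20060) = 47437*7429 = 352409473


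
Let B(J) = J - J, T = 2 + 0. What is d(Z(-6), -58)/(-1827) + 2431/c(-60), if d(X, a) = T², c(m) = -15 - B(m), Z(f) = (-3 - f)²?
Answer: -1480499/9135 ≈ -162.07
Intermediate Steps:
T = 2
B(J) = 0
c(m) = -15 (c(m) = -15 - 1*0 = -15 + 0 = -15)
d(X, a) = 4 (d(X, a) = 2² = 4)
d(Z(-6), -58)/(-1827) + 2431/c(-60) = 4/(-1827) + 2431/(-15) = 4*(-1/1827) + 2431*(-1/15) = -4/1827 - 2431/15 = -1480499/9135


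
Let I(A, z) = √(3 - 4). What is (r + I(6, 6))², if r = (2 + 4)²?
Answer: (36 + I)² ≈ 1295.0 + 72.0*I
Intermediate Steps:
r = 36 (r = 6² = 36)
I(A, z) = I (I(A, z) = √(-1) = I)
(r + I(6, 6))² = (36 + I)²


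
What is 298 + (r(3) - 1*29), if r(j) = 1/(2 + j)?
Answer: 1346/5 ≈ 269.20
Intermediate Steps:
298 + (r(3) - 1*29) = 298 + (1/(2 + 3) - 1*29) = 298 + (1/5 - 29) = 298 - 144/5 = 1346/5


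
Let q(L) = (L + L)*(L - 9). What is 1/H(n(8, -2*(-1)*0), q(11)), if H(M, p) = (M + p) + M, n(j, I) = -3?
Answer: 1/38 ≈ 0.026316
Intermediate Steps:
q(L) = 2*L*(-9 + L) (q(L) = (2*L)*(-9 + L) = 2*L*(-9 + L))
H(M, p) = p + 2*M
1/H(n(8, -2*(-1)*0), q(11)) = 1/(2*11*(-9 + 11) + 2*(-3)) = 1/(2*11*2 - 6) = 1/(44 - 6) = 1/38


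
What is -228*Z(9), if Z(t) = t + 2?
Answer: -2508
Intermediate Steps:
Z(t) = 2 + t
-228*Z(9) = -228*(2 + 9) = -228*11 = -2508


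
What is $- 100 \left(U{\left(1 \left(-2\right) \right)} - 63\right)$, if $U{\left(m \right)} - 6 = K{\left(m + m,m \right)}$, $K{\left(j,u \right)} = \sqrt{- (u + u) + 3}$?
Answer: $5700 - 100 \sqrt{7} \approx 5435.4$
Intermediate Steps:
$K{\left(j,u \right)} = \sqrt{3 - 2 u}$ ($K{\left(j,u \right)} = \sqrt{- 2 u + 3} = \sqrt{3 - 2 u}$)
$U{\left(m \right)} = 6 + \sqrt{3 - 2 m}$
$- 100 \left(U{\left(1 \left(-2\right) \right)} - 63\right) = - 100 \left(\left(6 + \sqrt{3 - 2 \cdot 1 \left(-2\right)}\right) - 63\right) = - 100 \left(\left(6 + \sqrt{3 - -4}\right) - 63\right) = - 100 \left(\left(6 + \sqrt{3 + 4}\right) - 63\right) = - 100 \left(\left(6 + \sqrt{7}\right) - 63\right) = - 100 \left(-57 + \sqrt{7}\right) = 5700 - 100 \sqrt{7}$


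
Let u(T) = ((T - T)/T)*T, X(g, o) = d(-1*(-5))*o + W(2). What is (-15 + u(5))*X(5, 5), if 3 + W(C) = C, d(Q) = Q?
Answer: -360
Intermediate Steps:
W(C) = -3 + C
X(g, o) = -1 + 5*o (X(g, o) = (-1*(-5))*o + (-3 + 2) = 5*o - 1 = -1 + 5*o)
u(T) = 0 (u(T) = (0/T)*T = 0*T = 0)
(-15 + u(5))*X(5, 5) = (-15 + 0)*(-1 + 5*5) = -15*(-1 + 25) = -15*24 = -360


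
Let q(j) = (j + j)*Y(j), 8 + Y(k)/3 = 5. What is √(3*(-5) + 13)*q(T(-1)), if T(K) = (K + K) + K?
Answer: 54*I*√2 ≈ 76.368*I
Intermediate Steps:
Y(k) = -9 (Y(k) = -24 + 3*5 = -24 + 15 = -9)
T(K) = 3*K (T(K) = 2*K + K = 3*K)
q(j) = -18*j (q(j) = (j + j)*(-9) = (2*j)*(-9) = -18*j)
√(3*(-5) + 13)*q(T(-1)) = √(3*(-5) + 13)*(-54*(-1)) = √(-15 + 13)*(-18*(-3)) = √(-2)*54 = (I*√2)*54 = 54*I*√2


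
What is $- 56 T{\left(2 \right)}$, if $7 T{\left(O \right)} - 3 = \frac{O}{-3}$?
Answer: $- \frac{56}{3} \approx -18.667$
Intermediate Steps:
$T{\left(O \right)} = \frac{3}{7} - \frac{O}{21}$ ($T{\left(O \right)} = \frac{3}{7} + \frac{O \frac{1}{-3}}{7} = \frac{3}{7} + \frac{O \left(- \frac{1}{3}\right)}{7} = \frac{3}{7} + \frac{\left(- \frac{1}{3}\right) O}{7} = \frac{3}{7} - \frac{O}{21}$)
$- 56 T{\left(2 \right)} = - 56 \left(\frac{3}{7} - \frac{2}{21}\right) = \left(-56\right) \frac{1}{3} = - \frac{56}{3}$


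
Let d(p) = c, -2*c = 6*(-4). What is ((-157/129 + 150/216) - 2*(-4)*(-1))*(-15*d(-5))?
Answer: 65965/43 ≈ 1534.1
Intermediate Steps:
c = 12 (c = -3*(-4) = -½*(-24) = 12)
d(p) = 12
((-157/129 + 150/216) - 2*(-4)*(-1))*(-15*d(-5)) = ((-157/129 + 150/216) - 2*(-4)*(-1))*(-15*12) = ((-157*1/129 + 150*(1/216)) + 8*(-1))*(-180) = ((-157/129 + 25/36) - 8)*(-180) = (-809/1548 - 8)*(-180) = -13193/1548*(-180) = 65965/43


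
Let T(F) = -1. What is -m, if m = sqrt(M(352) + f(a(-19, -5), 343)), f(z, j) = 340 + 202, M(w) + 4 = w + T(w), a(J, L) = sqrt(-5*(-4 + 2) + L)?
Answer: -sqrt(889) ≈ -29.816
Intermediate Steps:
a(J, L) = sqrt(10 + L) (a(J, L) = sqrt(-5*(-2) + L) = sqrt(10 + L))
M(w) = -5 + w (M(w) = -4 + (w - 1) = -4 + (-1 + w) = -5 + w)
f(z, j) = 542
m = sqrt(889) (m = sqrt((-5 + 352) + 542) = sqrt(347 + 542) = sqrt(889) ≈ 29.816)
-m = -sqrt(889)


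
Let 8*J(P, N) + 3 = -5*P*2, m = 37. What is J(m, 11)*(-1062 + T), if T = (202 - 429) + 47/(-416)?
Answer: 200029083/3328 ≈ 60105.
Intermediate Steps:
J(P, N) = -3/8 - 5*P/4 (J(P, N) = -3/8 + (-5*P*2)/8 = -3/8 + (-10*P)/8 = -3/8 - 5*P/4)
T = -94479/416 (T = -227 + 47*(-1/416) = -227 - 47/416 = -94479/416 ≈ -227.11)
J(m, 11)*(-1062 + T) = (-3/8 - 5/4*37)*(-1062 - 94479/416) = (-3/8 - 185/4)*(-536271/416) = -373/8*(-536271/416) = 200029083/3328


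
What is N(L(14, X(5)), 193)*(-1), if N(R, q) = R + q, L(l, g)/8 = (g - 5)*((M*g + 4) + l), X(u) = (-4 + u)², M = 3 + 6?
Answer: 671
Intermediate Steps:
M = 9
L(l, g) = 8*(-5 + g)*(4 + l + 9*g) (L(l, g) = 8*((g - 5)*((9*g + 4) + l)) = 8*((-5 + g)*((4 + 9*g) + l)) = 8*((-5 + g)*(4 + l + 9*g)) = 8*(-5 + g)*(4 + l + 9*g))
N(L(14, X(5)), 193)*(-1) = ((-160 - 328*(-4 + 5)² - 40*14 + 72*((-4 + 5)²)² + 8*(-4 + 5)²*14) + 193)*(-1) = ((-160 - 328*1² - 560 + 72*(1²)² + 8*1²*14) + 193)*(-1) = ((-160 - 328*1 - 560 + 72*1² + 8*1*14) + 193)*(-1) = ((-160 - 328 - 560 + 72*1 + 112) + 193)*(-1) = ((-160 - 328 - 560 + 72 + 112) + 193)*(-1) = (-864 + 193)*(-1) = -671*(-1) = 671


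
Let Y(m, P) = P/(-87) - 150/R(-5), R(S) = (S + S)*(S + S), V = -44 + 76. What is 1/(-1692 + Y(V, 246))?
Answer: -58/98387 ≈ -0.00058951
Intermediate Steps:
V = 32
R(S) = 4*S**2 (R(S) = (2*S)*(2*S) = 4*S**2)
Y(m, P) = -3/2 - P/87 (Y(m, P) = P/(-87) - 150/(4*(-5)**2) = P*(-1/87) - 150/(4*25) = -P/87 - 150/100 = -P/87 - 150*1/100 = -P/87 - 3/2 = -3/2 - P/87)
1/(-1692 + Y(V, 246)) = 1/(-1692 + (-3/2 - 1/87*246)) = 1/(-1692 + (-3/2 - 82/29)) = 1/(-1692 - 251/58) = 1/(-98387/58) = -58/98387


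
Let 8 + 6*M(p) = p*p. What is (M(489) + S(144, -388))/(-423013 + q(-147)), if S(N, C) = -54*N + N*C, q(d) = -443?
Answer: 142775/2540736 ≈ 0.056194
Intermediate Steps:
M(p) = -4/3 + p**2/6 (M(p) = -4/3 + (p*p)/6 = -4/3 + p**2/6)
S(N, C) = -54*N + C*N
(M(489) + S(144, -388))/(-423013 + q(-147)) = ((-4/3 + (1/6)*489**2) + 144*(-54 - 388))/(-423013 - 443) = ((-4/3 + (1/6)*239121) + 144*(-442))/(-423456) = ((-4/3 + 79707/2) - 63648)*(-1/423456) = (239113/6 - 63648)*(-1/423456) = -142775/6*(-1/423456) = 142775/2540736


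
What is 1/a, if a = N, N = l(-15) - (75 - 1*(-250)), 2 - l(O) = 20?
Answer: -1/343 ≈ -0.0029155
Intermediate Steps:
l(O) = -18 (l(O) = 2 - 1*20 = 2 - 20 = -18)
N = -343 (N = -18 - (75 - 1*(-250)) = -18 - (75 + 250) = -18 - 1*325 = -18 - 325 = -343)
a = -343
1/a = 1/(-343) = -1/343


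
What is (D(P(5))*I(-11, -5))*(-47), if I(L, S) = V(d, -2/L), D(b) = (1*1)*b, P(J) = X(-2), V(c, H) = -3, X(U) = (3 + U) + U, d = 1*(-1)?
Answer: -141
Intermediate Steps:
d = -1
X(U) = 3 + 2*U
P(J) = -1 (P(J) = 3 + 2*(-2) = 3 - 4 = -1)
D(b) = b (D(b) = 1*b = b)
I(L, S) = -3
(D(P(5))*I(-11, -5))*(-47) = -1*(-3)*(-47) = 3*(-47) = -141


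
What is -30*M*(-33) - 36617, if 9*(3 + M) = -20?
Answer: -41787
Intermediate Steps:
M = -47/9 (M = -3 + (⅑)*(-20) = -3 - 20/9 = -47/9 ≈ -5.2222)
-30*M*(-33) - 36617 = -30*(-47/9)*(-33) - 36617 = (470/3)*(-33) - 36617 = -5170 - 36617 = -41787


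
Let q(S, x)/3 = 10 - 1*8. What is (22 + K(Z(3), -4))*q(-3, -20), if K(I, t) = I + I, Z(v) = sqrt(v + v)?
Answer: 132 + 12*sqrt(6) ≈ 161.39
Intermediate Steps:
Z(v) = sqrt(2)*sqrt(v) (Z(v) = sqrt(2*v) = sqrt(2)*sqrt(v))
K(I, t) = 2*I
q(S, x) = 6 (q(S, x) = 3*(10 - 1*8) = 3*(10 - 8) = 3*2 = 6)
(22 + K(Z(3), -4))*q(-3, -20) = (22 + 2*(sqrt(2)*sqrt(3)))*6 = (22 + 2*sqrt(6))*6 = 132 + 12*sqrt(6)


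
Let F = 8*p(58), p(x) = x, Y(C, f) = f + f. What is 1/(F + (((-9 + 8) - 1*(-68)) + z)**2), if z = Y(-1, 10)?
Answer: 1/8033 ≈ 0.00012449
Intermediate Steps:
Y(C, f) = 2*f
z = 20 (z = 2*10 = 20)
F = 464 (F = 8*58 = 464)
1/(F + (((-9 + 8) - 1*(-68)) + z)**2) = 1/(464 + (((-9 + 8) - 1*(-68)) + 20)**2) = 1/(464 + ((-1 + 68) + 20)**2) = 1/(464 + (67 + 20)**2) = 1/(464 + 87**2) = 1/(464 + 7569) = 1/8033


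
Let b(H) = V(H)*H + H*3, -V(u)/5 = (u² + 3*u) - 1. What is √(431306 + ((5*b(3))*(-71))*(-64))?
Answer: I*√5157814 ≈ 2271.1*I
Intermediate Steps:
V(u) = 5 - 15*u - 5*u² (V(u) = -5*((u² + 3*u) - 1) = -5*(-1 + u² + 3*u) = 5 - 15*u - 5*u²)
b(H) = 3*H + H*(5 - 15*H - 5*H²) (b(H) = (5 - 15*H - 5*H²)*H + H*3 = H*(5 - 15*H - 5*H²) + 3*H = 3*H + H*(5 - 15*H - 5*H²))
√(431306 + ((5*b(3))*(-71))*(-64)) = √(431306 + ((5*(3*(8 - 15*3 - 5*3²)))*(-71))*(-64)) = √(431306 + ((5*(3*(8 - 45 - 5*9)))*(-71))*(-64)) = √(431306 + ((5*(3*(8 - 45 - 45)))*(-71))*(-64)) = √(431306 + ((5*(3*(-82)))*(-71))*(-64)) = √(431306 + ((5*(-246))*(-71))*(-64)) = √(431306 - 1230*(-71)*(-64)) = √(431306 + 87330*(-64)) = √(431306 - 5589120) = √(-5157814) = I*√5157814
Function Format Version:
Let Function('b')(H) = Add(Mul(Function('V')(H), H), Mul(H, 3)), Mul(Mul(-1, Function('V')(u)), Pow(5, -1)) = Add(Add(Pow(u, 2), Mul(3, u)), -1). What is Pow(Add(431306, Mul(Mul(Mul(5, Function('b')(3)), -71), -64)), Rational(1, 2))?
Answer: Mul(I, Pow(5157814, Rational(1, 2))) ≈ Mul(2271.1, I)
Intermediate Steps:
Function('V')(u) = Add(5, Mul(-15, u), Mul(-5, Pow(u, 2))) (Function('V')(u) = Mul(-5, Add(Add(Pow(u, 2), Mul(3, u)), -1)) = Mul(-5, Add(-1, Pow(u, 2), Mul(3, u))) = Add(5, Mul(-15, u), Mul(-5, Pow(u, 2))))
Function('b')(H) = Add(Mul(3, H), Mul(H, Add(5, Mul(-15, H), Mul(-5, Pow(H, 2))))) (Function('b')(H) = Add(Mul(Add(5, Mul(-15, H), Mul(-5, Pow(H, 2))), H), Mul(H, 3)) = Add(Mul(H, Add(5, Mul(-15, H), Mul(-5, Pow(H, 2)))), Mul(3, H)) = Add(Mul(3, H), Mul(H, Add(5, Mul(-15, H), Mul(-5, Pow(H, 2))))))
Pow(Add(431306, Mul(Mul(Mul(5, Function('b')(3)), -71), -64)), Rational(1, 2)) = Pow(Add(431306, Mul(Mul(Mul(5, Mul(3, Add(8, Mul(-15, 3), Mul(-5, Pow(3, 2))))), -71), -64)), Rational(1, 2)) = Pow(Add(431306, Mul(Mul(Mul(5, Mul(3, Add(8, -45, Mul(-5, 9)))), -71), -64)), Rational(1, 2)) = Pow(Add(431306, Mul(Mul(Mul(5, Mul(3, Add(8, -45, -45))), -71), -64)), Rational(1, 2)) = Pow(Add(431306, Mul(Mul(Mul(5, Mul(3, -82)), -71), -64)), Rational(1, 2)) = Pow(Add(431306, Mul(Mul(Mul(5, -246), -71), -64)), Rational(1, 2)) = Pow(Add(431306, Mul(Mul(-1230, -71), -64)), Rational(1, 2)) = Pow(Add(431306, Mul(87330, -64)), Rational(1, 2)) = Pow(Add(431306, -5589120), Rational(1, 2)) = Pow(-5157814, Rational(1, 2)) = Mul(I, Pow(5157814, Rational(1, 2)))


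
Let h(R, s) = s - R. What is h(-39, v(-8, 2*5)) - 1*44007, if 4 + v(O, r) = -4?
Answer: -43976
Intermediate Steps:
v(O, r) = -8 (v(O, r) = -4 - 4 = -8)
h(-39, v(-8, 2*5)) - 1*44007 = (-8 - 1*(-39)) - 1*44007 = (-8 + 39) - 44007 = 31 - 44007 = -43976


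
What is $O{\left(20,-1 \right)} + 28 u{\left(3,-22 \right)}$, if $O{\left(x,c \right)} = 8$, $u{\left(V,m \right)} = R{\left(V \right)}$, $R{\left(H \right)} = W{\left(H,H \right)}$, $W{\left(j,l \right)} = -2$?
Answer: $-48$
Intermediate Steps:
$R{\left(H \right)} = -2$
$u{\left(V,m \right)} = -2$
$O{\left(20,-1 \right)} + 28 u{\left(3,-22 \right)} = 8 + 28 \left(-2\right) = 8 - 56 = -48$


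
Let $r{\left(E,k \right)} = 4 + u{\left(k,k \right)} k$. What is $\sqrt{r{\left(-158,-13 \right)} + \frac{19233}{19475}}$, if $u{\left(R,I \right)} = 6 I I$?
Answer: $\frac{i \sqrt{199908784943}}{3895} \approx 114.79 i$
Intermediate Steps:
$u{\left(R,I \right)} = 6 I^{2}$
$r{\left(E,k \right)} = 4 + 6 k^{3}$ ($r{\left(E,k \right)} = 4 + 6 k^{2} k = 4 + 6 k^{3}$)
$\sqrt{r{\left(-158,-13 \right)} + \frac{19233}{19475}} = \sqrt{\left(4 + 6 \left(-13\right)^{3}\right) + \frac{19233}{19475}} = \sqrt{\left(4 + 6 \left(-2197\right)\right) + 19233 \cdot \frac{1}{19475}} = \sqrt{\left(4 - 13182\right) + \frac{19233}{19475}} = \sqrt{-13178 + \frac{19233}{19475}} = \sqrt{- \frac{256622317}{19475}} = \frac{i \sqrt{199908784943}}{3895}$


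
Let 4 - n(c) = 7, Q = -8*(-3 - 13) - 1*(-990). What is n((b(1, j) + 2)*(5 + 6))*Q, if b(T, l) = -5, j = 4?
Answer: -3354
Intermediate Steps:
Q = 1118 (Q = -8*(-16) + 990 = 128 + 990 = 1118)
n(c) = -3 (n(c) = 4 - 1*7 = 4 - 7 = -3)
n((b(1, j) + 2)*(5 + 6))*Q = -3*1118 = -3354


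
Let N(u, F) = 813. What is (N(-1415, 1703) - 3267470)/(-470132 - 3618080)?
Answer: 3266657/4088212 ≈ 0.79904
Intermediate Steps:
(N(-1415, 1703) - 3267470)/(-470132 - 3618080) = (813 - 3267470)/(-470132 - 3618080) = -3266657/(-4088212) = -3266657*(-1/4088212) = 3266657/4088212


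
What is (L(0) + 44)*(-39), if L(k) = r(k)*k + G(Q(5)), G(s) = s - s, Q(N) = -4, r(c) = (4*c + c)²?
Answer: -1716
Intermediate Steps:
r(c) = 25*c² (r(c) = (5*c)² = 25*c²)
G(s) = 0
L(k) = 25*k³ (L(k) = (25*k²)*k + 0 = 25*k³ + 0 = 25*k³)
(L(0) + 44)*(-39) = (25*0³ + 44)*(-39) = (25*0 + 44)*(-39) = (0 + 44)*(-39) = 44*(-39) = -1716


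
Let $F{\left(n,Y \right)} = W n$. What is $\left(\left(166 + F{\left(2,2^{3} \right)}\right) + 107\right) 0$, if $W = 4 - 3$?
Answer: $0$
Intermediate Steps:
$W = 1$ ($W = 4 - 3 = 1$)
$F{\left(n,Y \right)} = n$ ($F{\left(n,Y \right)} = 1 n = n$)
$\left(\left(166 + F{\left(2,2^{3} \right)}\right) + 107\right) 0 = \left(\left(166 + 2\right) + 107\right) 0 = \left(168 + 107\right) 0 = 275 \cdot 0 = 0$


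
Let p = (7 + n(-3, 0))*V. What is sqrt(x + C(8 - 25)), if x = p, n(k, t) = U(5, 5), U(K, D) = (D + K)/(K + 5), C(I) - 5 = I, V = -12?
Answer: 6*I*sqrt(3) ≈ 10.392*I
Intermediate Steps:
C(I) = 5 + I
U(K, D) = (D + K)/(5 + K)
n(k, t) = 1 (n(k, t) = (5 + 5)/(5 + 5) = 10/10 = (1/10)*10 = 1)
p = -96 (p = (7 + 1)*(-12) = 8*(-12) = -96)
x = -96
sqrt(x + C(8 - 25)) = sqrt(-96 + (5 + (8 - 25))) = sqrt(-96 + (5 - 17)) = sqrt(-96 - 12) = sqrt(-108) = 6*I*sqrt(3)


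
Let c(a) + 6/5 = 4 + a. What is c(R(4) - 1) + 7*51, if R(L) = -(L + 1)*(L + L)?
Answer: 1594/5 ≈ 318.80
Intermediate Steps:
R(L) = -2*L*(1 + L) (R(L) = -(1 + L)*2*L = -2*L*(1 + L))
c(a) = 14/5 + a (c(a) = -6/5 + (4 + a) = 14/5 + a)
c(R(4) - 1) + 7*51 = (14/5 + (-2*4*(1 + 4) - 1)) + 7*51 = (14/5 + (-2*4*5 - 1)) + 357 = (14/5 + (-40 - 1)) + 357 = (14/5 - 41) + 357 = -191/5 + 357 = 1594/5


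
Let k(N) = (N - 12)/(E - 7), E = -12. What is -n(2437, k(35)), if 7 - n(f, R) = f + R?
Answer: 46147/19 ≈ 2428.8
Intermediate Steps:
k(N) = 12/19 - N/19 (k(N) = (N - 12)/(-12 - 7) = (-12 + N)/(-19) = (-12 + N)*(-1/19) = 12/19 - N/19)
n(f, R) = 7 - R - f (n(f, R) = 7 - (f + R) = 7 - (R + f) = 7 + (-R - f) = 7 - R - f)
-n(2437, k(35)) = -(7 - (12/19 - 1/19*35) - 1*2437) = -(7 - (12/19 - 35/19) - 2437) = -(7 - 1*(-23/19) - 2437) = -(7 + 23/19 - 2437) = -1*(-46147/19) = 46147/19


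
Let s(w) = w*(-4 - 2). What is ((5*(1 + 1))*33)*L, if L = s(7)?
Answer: -13860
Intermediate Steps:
s(w) = -6*w (s(w) = w*(-6) = -6*w)
L = -42 (L = -6*7 = -42)
((5*(1 + 1))*33)*L = ((5*(1 + 1))*33)*(-42) = ((5*2)*33)*(-42) = (10*33)*(-42) = 330*(-42) = -13860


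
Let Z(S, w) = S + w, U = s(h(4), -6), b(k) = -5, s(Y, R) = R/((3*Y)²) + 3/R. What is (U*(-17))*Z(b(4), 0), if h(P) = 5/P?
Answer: -2363/30 ≈ -78.767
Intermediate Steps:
s(Y, R) = 3/R + R/(9*Y²) (s(Y, R) = R/((9*Y²)) + 3/R = R*(1/(9*Y²)) + 3/R = R/(9*Y²) + 3/R = 3/R + R/(9*Y²))
U = -139/150 (U = 3/(-6) + (⅑)*(-6)/(5/4)² = 3*(-⅙) + (⅑)*(-6)/(5*(¼))² = -½ + (⅑)*(-6)/(5/4)² = -½ + (⅑)*(-6)*(16/25) = -½ - 32/75 = -139/150 ≈ -0.92667)
(U*(-17))*Z(b(4), 0) = (-139/150*(-17))*(-5 + 0) = (2363/150)*(-5) = -2363/30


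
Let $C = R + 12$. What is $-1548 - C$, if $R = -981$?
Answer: $-579$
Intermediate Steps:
$C = -969$ ($C = -981 + 12 = -969$)
$-1548 - C = -1548 - -969 = -1548 + 969 = -579$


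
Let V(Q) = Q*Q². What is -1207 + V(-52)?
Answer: -141815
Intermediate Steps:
V(Q) = Q³
-1207 + V(-52) = -1207 + (-52)³ = -1207 - 140608 = -141815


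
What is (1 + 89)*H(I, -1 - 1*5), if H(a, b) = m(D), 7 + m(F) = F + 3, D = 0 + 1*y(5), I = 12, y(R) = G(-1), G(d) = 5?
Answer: 90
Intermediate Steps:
y(R) = 5
D = 5 (D = 0 + 1*5 = 0 + 5 = 5)
m(F) = -4 + F (m(F) = -7 + (F + 3) = -7 + (3 + F) = -4 + F)
H(a, b) = 1 (H(a, b) = -4 + 5 = 1)
(1 + 89)*H(I, -1 - 1*5) = (1 + 89)*1 = 90*1 = 90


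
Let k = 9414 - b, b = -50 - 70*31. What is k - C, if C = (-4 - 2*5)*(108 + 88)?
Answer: 14378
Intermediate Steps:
b = -2220 (b = -50 - 2170 = -2220)
k = 11634 (k = 9414 - 1*(-2220) = 9414 + 2220 = 11634)
C = -2744 (C = (-4 - 10)*196 = -14*196 = -2744)
k - C = 11634 - 1*(-2744) = 11634 + 2744 = 14378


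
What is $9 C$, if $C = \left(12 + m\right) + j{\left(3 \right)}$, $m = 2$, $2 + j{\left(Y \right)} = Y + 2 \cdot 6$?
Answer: $243$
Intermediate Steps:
$j{\left(Y \right)} = 10 + Y$ ($j{\left(Y \right)} = -2 + \left(Y + 2 \cdot 6\right) = -2 + \left(Y + 12\right) = -2 + \left(12 + Y\right) = 10 + Y$)
$C = 27$ ($C = \left(12 + 2\right) + \left(10 + 3\right) = 14 + 13 = 27$)
$9 C = 9 \cdot 27 = 243$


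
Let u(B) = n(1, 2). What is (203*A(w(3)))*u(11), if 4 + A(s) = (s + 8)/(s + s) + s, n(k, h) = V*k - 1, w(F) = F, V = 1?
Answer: 0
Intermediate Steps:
n(k, h) = -1 + k (n(k, h) = 1*k - 1 = k - 1 = -1 + k)
u(B) = 0 (u(B) = -1 + 1 = 0)
A(s) = -4 + s + (8 + s)/(2*s) (A(s) = -4 + ((s + 8)/(s + s) + s) = -4 + ((8 + s)/((2*s)) + s) = -4 + ((8 + s)*(1/(2*s)) + s) = -4 + ((8 + s)/(2*s) + s) = -4 + (s + (8 + s)/(2*s)) = -4 + s + (8 + s)/(2*s))
(203*A(w(3)))*u(11) = (203*(-7/2 + 3 + 4/3))*0 = (203*(5/6))*0 = (1015/6)*0 = 0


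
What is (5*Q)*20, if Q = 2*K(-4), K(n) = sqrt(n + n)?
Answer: 400*I*sqrt(2) ≈ 565.69*I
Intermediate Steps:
K(n) = sqrt(2)*sqrt(n) (K(n) = sqrt(2*n) = sqrt(2)*sqrt(n))
Q = 4*I*sqrt(2) (Q = 2*(sqrt(2)*sqrt(-4)) = 2*(sqrt(2)*(2*I)) = 2*(2*I*sqrt(2)) = 4*I*sqrt(2) ≈ 5.6569*I)
(5*Q)*20 = (5*(4*I*sqrt(2)))*20 = (20*I*sqrt(2))*20 = 400*I*sqrt(2)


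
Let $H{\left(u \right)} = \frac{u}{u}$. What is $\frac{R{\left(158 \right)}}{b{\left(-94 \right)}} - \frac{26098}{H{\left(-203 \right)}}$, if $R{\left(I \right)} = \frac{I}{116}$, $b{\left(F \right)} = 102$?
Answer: $- \frac{154395689}{5916} \approx -26098.0$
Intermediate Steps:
$R{\left(I \right)} = \frac{I}{116}$ ($R{\left(I \right)} = I \frac{1}{116} = \frac{I}{116}$)
$H{\left(u \right)} = 1$
$\frac{R{\left(158 \right)}}{b{\left(-94 \right)}} - \frac{26098}{H{\left(-203 \right)}} = \frac{\frac{1}{116} \cdot 158}{102} - \frac{26098}{1} = \frac{79}{58} \cdot \frac{1}{102} - 26098 = \frac{79}{5916} - 26098 = - \frac{154395689}{5916}$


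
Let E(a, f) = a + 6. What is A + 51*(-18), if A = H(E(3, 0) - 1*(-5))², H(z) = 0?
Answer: -918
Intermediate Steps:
E(a, f) = 6 + a
A = 0 (A = 0² = 0)
A + 51*(-18) = 0 + 51*(-18) = 0 - 918 = -918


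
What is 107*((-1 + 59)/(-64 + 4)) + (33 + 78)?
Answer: 227/30 ≈ 7.5667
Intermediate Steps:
107*((-1 + 59)/(-64 + 4)) + (33 + 78) = 107*(58/(-60)) + 111 = 107*(58*(-1/60)) + 111 = 107*(-29/30) + 111 = -3103/30 + 111 = 227/30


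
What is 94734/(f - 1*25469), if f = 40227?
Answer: 47367/7379 ≈ 6.4192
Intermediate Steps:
94734/(f - 1*25469) = 94734/(40227 - 1*25469) = 94734/(40227 - 25469) = 94734/14758 = 94734*(1/14758) = 47367/7379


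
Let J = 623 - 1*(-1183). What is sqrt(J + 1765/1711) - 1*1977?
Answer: -1977 + sqrt(5290122841)/1711 ≈ -1934.5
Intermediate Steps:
J = 1806 (J = 623 + 1183 = 1806)
sqrt(J + 1765/1711) - 1*1977 = sqrt(1806 + 1765/1711) - 1*1977 = sqrt(1806 + 1765*(1/1711)) - 1977 = sqrt(1806 + 1765/1711) - 1977 = sqrt(3091831/1711) - 1977 = sqrt(5290122841)/1711 - 1977 = -1977 + sqrt(5290122841)/1711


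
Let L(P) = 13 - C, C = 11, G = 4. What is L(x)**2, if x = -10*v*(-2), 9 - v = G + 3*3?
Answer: 4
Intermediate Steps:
v = -4 (v = 9 - (4 + 3*3) = 9 - (4 + 9) = 9 - 1*13 = 9 - 13 = -4)
x = -80 (x = -10*(-4*(-2)) = -80 ≈ -80.000)
L(P) = 2 (L(P) = 13 - 1*11 = 13 - 11 = 2)
L(x)**2 = 2**2 = 4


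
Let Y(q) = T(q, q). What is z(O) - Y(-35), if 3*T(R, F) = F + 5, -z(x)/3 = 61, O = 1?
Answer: -173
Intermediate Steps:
z(x) = -183 (z(x) = -3*61 = -183)
T(R, F) = 5/3 + F/3 (T(R, F) = (F + 5)/3 = (5 + F)/3 = 5/3 + F/3)
Y(q) = 5/3 + q/3
z(O) - Y(-35) = -183 - (5/3 + (⅓)*(-35)) = -183 - (5/3 - 35/3) = -183 - 1*(-10) = -183 + 10 = -173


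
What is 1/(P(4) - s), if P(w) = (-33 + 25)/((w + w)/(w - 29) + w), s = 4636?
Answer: -23/106678 ≈ -0.00021560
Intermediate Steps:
P(w) = -8/(w + 2*w/(-29 + w)) (P(w) = -8/((2*w)/(-29 + w) + w) = -8/(2*w/(-29 + w) + w) = -8/(w + 2*w/(-29 + w)))
1/(P(4) - s) = 1/(8*(29 - 1*4)/(4*(-27 + 4)) - 1*4636) = 1/(8*(1/4)*(29 - 4)/(-23) - 4636) = 1/(8*(1/4)*(-1/23)*25 - 4636) = 1/(-50/23 - 4636) = 1/(-106678/23) = -23/106678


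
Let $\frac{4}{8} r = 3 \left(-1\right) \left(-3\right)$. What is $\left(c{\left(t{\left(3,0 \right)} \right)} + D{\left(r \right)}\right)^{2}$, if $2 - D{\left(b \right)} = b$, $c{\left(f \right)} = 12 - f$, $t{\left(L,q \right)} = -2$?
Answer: $4$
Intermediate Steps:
$r = 18$ ($r = 2 \cdot 3 \left(-1\right) \left(-3\right) = 2 \left(\left(-3\right) \left(-3\right)\right) = 2 \cdot 9 = 18$)
$D{\left(b \right)} = 2 - b$
$\left(c{\left(t{\left(3,0 \right)} \right)} + D{\left(r \right)}\right)^{2} = \left(\left(12 - -2\right) + \left(2 - 18\right)\right)^{2} = \left(\left(12 + 2\right) + \left(2 - 18\right)\right)^{2} = \left(14 - 16\right)^{2} = \left(-2\right)^{2} = 4$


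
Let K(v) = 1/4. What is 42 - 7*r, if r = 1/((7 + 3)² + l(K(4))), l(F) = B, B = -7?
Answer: 3899/93 ≈ 41.925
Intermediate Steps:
K(v) = ¼
l(F) = -7
r = 1/93 (r = 1/((7 + 3)² - 7) = 1/(10² - 7) = 1/(100 - 7) = 1/93 ≈ 0.010753)
42 - 7*r = 42 - 7*1/93 = 42 - 7/93 = 3899/93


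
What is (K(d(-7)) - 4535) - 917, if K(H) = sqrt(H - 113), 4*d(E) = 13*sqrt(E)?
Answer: -5452 + sqrt(-452 + 13*I*sqrt(7))/2 ≈ -5451.6 + 10.638*I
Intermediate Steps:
d(E) = 13*sqrt(E)/4 (d(E) = (13*sqrt(E))/4 = 13*sqrt(E)/4)
K(H) = sqrt(-113 + H)
(K(d(-7)) - 4535) - 917 = (sqrt(-113 + 13*sqrt(-7)/4) - 4535) - 917 = (sqrt(-113 + 13*(I*sqrt(7))/4) - 4535) - 917 = (sqrt(-113 + 13*I*sqrt(7)/4) - 4535) - 917 = (-4535 + sqrt(-113 + 13*I*sqrt(7)/4)) - 917 = -5452 + sqrt(-113 + 13*I*sqrt(7)/4)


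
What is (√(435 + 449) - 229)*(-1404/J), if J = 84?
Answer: 26793/7 - 234*√221/7 ≈ 3330.6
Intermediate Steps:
(√(435 + 449) - 229)*(-1404/J) = (√(435 + 449) - 229)*(-1404/84) = (√884 - 229)*(-1404*1/84) = (2*√221 - 229)*(-117/7) = (-229 + 2*√221)*(-117/7) = 26793/7 - 234*√221/7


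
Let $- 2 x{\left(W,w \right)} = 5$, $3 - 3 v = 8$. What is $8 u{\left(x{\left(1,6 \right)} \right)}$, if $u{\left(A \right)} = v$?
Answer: $- \frac{40}{3} \approx -13.333$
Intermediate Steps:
$v = - \frac{5}{3}$ ($v = 1 - \frac{8}{3} = - \frac{5}{3} \approx -1.6667$)
$x{\left(W,w \right)} = - \frac{5}{2}$ ($x{\left(W,w \right)} = \left(- \frac{1}{2}\right) 5 = - \frac{5}{2}$)
$u{\left(A \right)} = - \frac{5}{3}$
$8 u{\left(x{\left(1,6 \right)} \right)} = 8 \left(- \frac{5}{3}\right) = - \frac{40}{3}$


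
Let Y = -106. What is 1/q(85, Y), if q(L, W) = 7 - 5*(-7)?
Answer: 1/42 ≈ 0.023810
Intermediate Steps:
q(L, W) = 42 (q(L, W) = 7 + 35 = 42)
1/q(85, Y) = 1/42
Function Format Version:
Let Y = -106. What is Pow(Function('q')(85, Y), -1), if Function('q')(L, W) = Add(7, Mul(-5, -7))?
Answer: Rational(1, 42) ≈ 0.023810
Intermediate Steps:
Function('q')(L, W) = 42 (Function('q')(L, W) = Add(7, 35) = 42)
Pow(Function('q')(85, Y), -1) = Pow(42, -1) = Rational(1, 42)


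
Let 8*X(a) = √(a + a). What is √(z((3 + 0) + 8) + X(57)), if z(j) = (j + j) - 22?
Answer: 2^(¾)*57^(¼)/4 ≈ 1.1553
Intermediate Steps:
X(a) = √2*√a/8 (X(a) = √(a + a)/8 = √(2*a)/8 = (√2*√a)/8 = √2*√a/8)
z(j) = -22 + 2*j (z(j) = 2*j - 22 = -22 + 2*j)
√(z((3 + 0) + 8) + X(57)) = √((-22 + 2*((3 + 0) + 8)) + √2*√57/8) = √((-22 + 2*(3 + 8)) + √114/8) = √((-22 + 2*11) + √114/8) = √((-22 + 22) + √114/8) = √(0 + √114/8) = √(√114/8) = 2^(¾)*57^(¼)/4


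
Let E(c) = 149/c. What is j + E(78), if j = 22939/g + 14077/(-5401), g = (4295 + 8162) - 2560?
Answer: 751259057/463265374 ≈ 1.6217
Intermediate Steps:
g = 9897 (g = 12457 - 2560 = 9897)
j = -15426530/53453697 (j = 22939/9897 + 14077/(-5401) = 22939*(1/9897) + 14077*(-1/5401) = 22939/9897 - 14077/5401 = -15426530/53453697 ≈ -0.28860)
j + E(78) = -15426530/53453697 + 149/78 = 751259057/463265374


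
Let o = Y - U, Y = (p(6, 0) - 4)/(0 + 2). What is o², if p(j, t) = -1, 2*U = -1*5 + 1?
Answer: ¼ ≈ 0.25000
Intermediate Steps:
U = -2 (U = (-1*5 + 1)/2 = (-5 + 1)/2 = (½)*(-4) = -2)
Y = -5/2 (Y = (-1 - 4)/(0 + 2) = -5/2 ≈ -2.5000)
o = -½ (o = -5/2 - 1*(-2) = -5/2 + 2 = -½ ≈ -0.50000)
o² = (-½)² = ¼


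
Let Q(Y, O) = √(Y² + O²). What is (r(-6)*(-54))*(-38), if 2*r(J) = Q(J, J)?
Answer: 6156*√2 ≈ 8705.9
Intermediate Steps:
Q(Y, O) = √(O² + Y²)
r(J) = √2*√(J²)/2 (r(J) = √(J² + J²)/2 = √(2*J²)/2 = (√2*√(J²))/2 = √2*√(J²)/2)
(r(-6)*(-54))*(-38) = ((√2*√((-6)²)/2)*(-54))*(-38) = ((√2*√36/2)*(-54))*(-38) = (((½)*√2*6)*(-54))*(-38) = ((3*√2)*(-54))*(-38) = -162*√2*(-38) = 6156*√2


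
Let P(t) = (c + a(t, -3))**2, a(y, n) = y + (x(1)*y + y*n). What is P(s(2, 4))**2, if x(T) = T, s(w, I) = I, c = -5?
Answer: 6561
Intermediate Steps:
a(y, n) = 2*y + n*y (a(y, n) = y + (1*y + y*n) = y + (y + n*y) = 2*y + n*y)
P(t) = (-5 - t)**2 (P(t) = (-5 + t*(2 - 3))**2 = (-5 + t*(-1))**2 = (-5 - t)**2)
P(s(2, 4))**2 = ((5 + 4)**2)**2 = (9**2)**2 = 81**2 = 6561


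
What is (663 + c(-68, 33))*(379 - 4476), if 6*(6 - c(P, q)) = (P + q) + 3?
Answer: -8288231/3 ≈ -2.7627e+6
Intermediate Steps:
c(P, q) = 11/2 - P/6 - q/6 (c(P, q) = 6 - ((P + q) + 3)/6 = 6 - (3 + P + q)/6 = 6 + (-½ - P/6 - q/6) = 11/2 - P/6 - q/6)
(663 + c(-68, 33))*(379 - 4476) = (663 + (11/2 - ⅙*(-68) - ⅙*33))*(379 - 4476) = (663 + (11/2 + 34/3 - 11/2))*(-4097) = (663 + 34/3)*(-4097) = (2023/3)*(-4097) = -8288231/3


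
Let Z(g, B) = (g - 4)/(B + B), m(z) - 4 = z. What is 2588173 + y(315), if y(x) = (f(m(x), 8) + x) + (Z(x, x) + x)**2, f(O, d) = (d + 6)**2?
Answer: 1066954614721/396900 ≈ 2.6882e+6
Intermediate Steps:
m(z) = 4 + z
Z(g, B) = (-4 + g)/(2*B) (Z(g, B) = (-4 + g)/((2*B)) = (-4 + g)*(1/(2*B)) = (-4 + g)/(2*B))
f(O, d) = (6 + d)**2
y(x) = 196 + x + (x + (-4 + x)/(2*x))**2 (y(x) = ((6 + 8)**2 + x) + ((-4 + x)/(2*x) + x)**2 = (14**2 + x) + (x + (-4 + x)/(2*x))**2 = (196 + x) + (x + (-4 + x)/(2*x))**2 = 196 + x + (x + (-4 + x)/(2*x))**2)
2588173 + y(315) = 2588173 + (196 + 315 + (1/4)*(-4 + 315 + 2*315**2)**2/315**2) = 2588173 + (196 + 315 + (1/4)*(1/99225)*(-4 + 315 + 2*99225)**2) = 2588173 + (196 + 315 + (1/4)*(1/99225)*(-4 + 315 + 198450)**2) = 2588173 + (196 + 315 + (1/4)*(1/99225)*198761**2) = 2588173 + (196 + 315 + (1/4)*(1/99225)*39505935121) = 2588173 + (196 + 315 + 39505935121/396900) = 2588173 + 39708751021/396900 = 1066954614721/396900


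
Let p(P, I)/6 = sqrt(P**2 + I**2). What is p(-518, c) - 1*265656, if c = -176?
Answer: -265656 + 60*sqrt(2993) ≈ -2.6237e+5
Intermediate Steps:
p(P, I) = 6*sqrt(I**2 + P**2) (p(P, I) = 6*sqrt(P**2 + I**2) = 6*sqrt(I**2 + P**2))
p(-518, c) - 1*265656 = 6*sqrt((-176)**2 + (-518)**2) - 1*265656 = 6*sqrt(30976 + 268324) - 265656 = 6*sqrt(299300) - 265656 = 6*(10*sqrt(2993)) - 265656 = 60*sqrt(2993) - 265656 = -265656 + 60*sqrt(2993)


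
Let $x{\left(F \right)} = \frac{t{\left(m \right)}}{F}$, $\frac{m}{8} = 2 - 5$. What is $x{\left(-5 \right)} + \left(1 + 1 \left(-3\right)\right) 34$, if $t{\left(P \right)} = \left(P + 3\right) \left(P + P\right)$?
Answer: $- \frac{1348}{5} \approx -269.6$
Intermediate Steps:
$m = -24$ ($m = 8 \left(2 - 5\right) = 8 \left(-3\right) = -24$)
$t{\left(P \right)} = 2 P \left(3 + P\right)$ ($t{\left(P \right)} = \left(3 + P\right) 2 P = 2 P \left(3 + P\right)$)
$x{\left(F \right)} = \frac{1008}{F}$ ($x{\left(F \right)} = \frac{2 \left(-24\right) \left(3 - 24\right)}{F} = \frac{2 \left(-24\right) \left(-21\right)}{F} = \frac{1008}{F}$)
$x{\left(-5 \right)} + \left(1 + 1 \left(-3\right)\right) 34 = \frac{1008}{-5} + \left(1 + 1 \left(-3\right)\right) 34 = 1008 \left(- \frac{1}{5}\right) + \left(1 - 3\right) 34 = - \frac{1008}{5} - 68 = - \frac{1348}{5}$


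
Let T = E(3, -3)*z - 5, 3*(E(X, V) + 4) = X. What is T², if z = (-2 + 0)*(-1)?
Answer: 121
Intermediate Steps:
E(X, V) = -4 + X/3
z = 2 (z = -2*(-1) = 2)
T = -11 (T = (-4 + (⅓)*3)*2 - 5 = (-4 + 1)*2 - 5 = -3*2 - 5 = -6 - 5 = -11)
T² = (-11)² = 121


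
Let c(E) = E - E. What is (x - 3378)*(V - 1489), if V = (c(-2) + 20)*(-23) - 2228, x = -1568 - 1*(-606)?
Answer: 18128180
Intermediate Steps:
c(E) = 0
x = -962 (x = -1568 + 606 = -962)
V = -2688 (V = (0 + 20)*(-23) - 2228 = 20*(-23) - 2228 = -460 - 2228 = -2688)
(x - 3378)*(V - 1489) = (-962 - 3378)*(-2688 - 1489) = -4340*(-4177) = 18128180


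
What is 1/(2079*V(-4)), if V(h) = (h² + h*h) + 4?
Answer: 1/74844 ≈ 1.3361e-5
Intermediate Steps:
V(h) = 4 + 2*h² (V(h) = (h² + h²) + 4 = 2*h² + 4 = 4 + 2*h²)
1/(2079*V(-4)) = 1/(2079*(4 + 2*(-4)²)) = 1/(2079*(4 + 2*16)) = 1/(2079*(4 + 32)) = 1/(2079*36) = 1/74844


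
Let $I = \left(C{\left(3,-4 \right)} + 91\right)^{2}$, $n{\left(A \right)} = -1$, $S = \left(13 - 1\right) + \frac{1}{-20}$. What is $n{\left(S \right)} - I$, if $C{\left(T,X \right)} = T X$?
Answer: $-6242$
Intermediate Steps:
$S = \frac{239}{20}$ ($S = 12 - \frac{1}{20} = \frac{239}{20} \approx 11.95$)
$I = 6241$ ($I = \left(3 \left(-4\right) + 91\right)^{2} = \left(-12 + 91\right)^{2} = 79^{2} = 6241$)
$n{\left(S \right)} - I = -1 - 6241 = -6242$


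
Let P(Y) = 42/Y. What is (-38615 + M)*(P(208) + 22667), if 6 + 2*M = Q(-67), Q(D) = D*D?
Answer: -171492977583/208 ≈ -8.2449e+8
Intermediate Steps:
Q(D) = D²
M = 4483/2 (M = -3 + (½)*(-67)² = -3 + (½)*4489 = -3 + 4489/2 = 4483/2 ≈ 2241.5)
(-38615 + M)*(P(208) + 22667) = (-38615 + 4483/2)*(42/208 + 22667) = -72747*(42*(1/208) + 22667)/2 = -72747*(21/104 + 22667)/2 = -72747/2*2357389/104 = -171492977583/208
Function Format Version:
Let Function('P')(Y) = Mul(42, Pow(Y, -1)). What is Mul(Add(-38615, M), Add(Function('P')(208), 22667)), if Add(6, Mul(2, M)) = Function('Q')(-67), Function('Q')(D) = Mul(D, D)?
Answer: Rational(-171492977583, 208) ≈ -8.2449e+8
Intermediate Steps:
Function('Q')(D) = Pow(D, 2)
M = Rational(4483, 2) (M = Add(-3, Mul(Rational(1, 2), Pow(-67, 2))) = Add(-3, Mul(Rational(1, 2), 4489)) = Add(-3, Rational(4489, 2)) = Rational(4483, 2) ≈ 2241.5)
Mul(Add(-38615, M), Add(Function('P')(208), 22667)) = Mul(Add(-38615, Rational(4483, 2)), Add(Mul(42, Pow(208, -1)), 22667)) = Mul(Rational(-72747, 2), Add(Mul(42, Rational(1, 208)), 22667)) = Mul(Rational(-72747, 2), Add(Rational(21, 104), 22667)) = Mul(Rational(-72747, 2), Rational(2357389, 104)) = Rational(-171492977583, 208)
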